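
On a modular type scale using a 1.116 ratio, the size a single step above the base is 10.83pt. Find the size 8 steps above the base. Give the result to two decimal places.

23.35pt

The gap is 8 − (1) = 7 steps, so the factor is 1.116^7.
10.83 × 1.116⁷ = 10.83 × 2.15600 ≈ 23.350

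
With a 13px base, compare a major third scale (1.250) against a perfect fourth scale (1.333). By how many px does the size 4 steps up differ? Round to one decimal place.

Major third: 13.0 × 1.250⁴ = 31.738px
Perfect fourth: 13.0 × 1.333⁴ = 41.045px
Difference: 41.045 − 31.738 = 9.307px

9.3px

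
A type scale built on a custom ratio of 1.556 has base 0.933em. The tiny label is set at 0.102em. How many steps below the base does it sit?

1.556ⁿ = 0.933 / 0.102 = 9.1471
n = ln(9.1471) / ln(1.556) = 2.2134 / 0.4421 ≈ 5.01

5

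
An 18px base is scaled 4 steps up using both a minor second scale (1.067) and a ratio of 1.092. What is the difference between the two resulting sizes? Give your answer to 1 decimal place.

Minor second: 18.0 × 1.067⁴ = 23.331px
At 1.092: 18.0 × 1.092⁴ = 25.595px
Difference: 25.595 − 23.331 = 2.264px

2.3px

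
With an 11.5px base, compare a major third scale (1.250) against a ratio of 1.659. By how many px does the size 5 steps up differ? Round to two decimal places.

109.43px

Major third: 11.5 × 1.250⁵ = 35.0952px
At 1.659: 11.5 × 1.659⁵ = 144.5206px
Difference: 144.5206 − 35.0952 = 109.4254px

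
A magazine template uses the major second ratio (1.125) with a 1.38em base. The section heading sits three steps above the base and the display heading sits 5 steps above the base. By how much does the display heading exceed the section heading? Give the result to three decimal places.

0.522em

Step 3: 1.38 × 1.125³ = 1.96488em
Step 5: 1.38 × 1.125⁵ = 2.48680em
Difference: 2.48680 − 1.96488 = 0.52192em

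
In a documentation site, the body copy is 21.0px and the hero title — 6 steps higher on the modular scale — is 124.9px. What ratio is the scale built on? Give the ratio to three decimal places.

r⁶ = 124.9 / 21.0, so r = (124.9/21.0)^(1/6).
r = 5.9476^(1/6) ≈ 1.3460

1.346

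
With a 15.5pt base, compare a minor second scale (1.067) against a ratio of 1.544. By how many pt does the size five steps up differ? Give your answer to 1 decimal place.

114.6pt

Minor second: 15.5 × 1.067⁵ = 21.436pt
At 1.544: 15.5 × 1.544⁵ = 136.009pt
Difference: 136.009 − 21.436 = 114.573pt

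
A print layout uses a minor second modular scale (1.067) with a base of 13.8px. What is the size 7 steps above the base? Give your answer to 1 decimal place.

Every step multiplies by the scale ratio.
13.8 × 1.067⁷ = 13.8 × 1.57453 ≈ 21.73

21.7px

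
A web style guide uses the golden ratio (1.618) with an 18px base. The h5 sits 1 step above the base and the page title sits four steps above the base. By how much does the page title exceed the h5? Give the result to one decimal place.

94.2px

Step 1: 18.0 × 1.618 = 29.124px
Step 4: 18.0 × 1.618⁴ = 123.363px
Difference: 123.363 − 29.124 = 94.239px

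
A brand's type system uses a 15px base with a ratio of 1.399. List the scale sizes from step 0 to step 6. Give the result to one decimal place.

Step 0: 15px
Step 1: 15.0 × 1.399 = 21.0
Step 2: 15.0 × 1.399² = 29.4
Step 3: 15.0 × 1.399³ = 41.1
Step 4: 15.0 × 1.399⁴ = 57.5
Step 5: 15.0 × 1.399⁵ = 80.4
Step 6: 15.0 × 1.399⁶ = 112.5

15.0px, 21.0px, 29.4px, 41.1px, 57.5px, 80.4px, 112.5px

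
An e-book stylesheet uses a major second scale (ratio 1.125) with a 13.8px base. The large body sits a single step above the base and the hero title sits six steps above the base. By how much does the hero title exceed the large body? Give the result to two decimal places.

12.45px

Step 1: 13.8 × 1.125 = 15.5250px
Step 6: 13.8 × 1.125⁶ = 27.9766px
Difference: 27.9766 − 15.5250 = 12.4516px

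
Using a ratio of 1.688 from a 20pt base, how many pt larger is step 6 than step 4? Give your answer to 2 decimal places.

300.29pt

Step 4: 20.0 × 1.688⁴ = 162.3752pt
Step 6: 20.0 × 1.688⁶ = 462.6629pt
Difference: 462.6629 − 162.3752 = 300.2877pt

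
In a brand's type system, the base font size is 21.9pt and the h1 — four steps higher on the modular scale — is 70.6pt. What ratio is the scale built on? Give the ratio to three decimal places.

r⁴ = 70.6 / 21.9, so r = (70.6/21.9)^(1/4).
r = 3.2237^(1/4) ≈ 1.3400

1.340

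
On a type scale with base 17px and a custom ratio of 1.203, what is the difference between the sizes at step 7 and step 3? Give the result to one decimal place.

32.4px

Step 3: 17.0 × 1.203³ = 29.597px
Step 7: 17.0 × 1.203⁷ = 61.988px
Difference: 61.988 − 29.597 = 32.391px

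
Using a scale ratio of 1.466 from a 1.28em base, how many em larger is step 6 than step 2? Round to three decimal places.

Step 2: 1.28 × 1.466² = 2.75092em
Step 6: 1.28 × 1.466⁶ = 12.70614em
Difference: 12.70614 − 2.75092 = 9.95522em

9.955em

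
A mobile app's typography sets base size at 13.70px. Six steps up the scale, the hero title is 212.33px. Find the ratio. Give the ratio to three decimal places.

r⁶ = 212.33 / 13.70, so r = (212.33/13.70)^(1/6).
r = 15.4985^(1/6) ≈ 1.5790

1.579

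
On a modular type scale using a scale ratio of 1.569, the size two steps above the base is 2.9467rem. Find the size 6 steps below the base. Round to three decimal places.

The gap is -6 − (2) = -8 steps, so the factor is 1.569^-8.
2.9467 ÷ 1.569⁸ = 2.9467 ÷ 36.72684 ≈ 0.080

0.080rem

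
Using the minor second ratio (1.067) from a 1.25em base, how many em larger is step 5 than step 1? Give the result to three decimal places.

0.395em

Step 1: 1.25 × 1.067 = 1.33375em
Step 5: 1.25 × 1.067⁵ = 1.72875em
Difference: 1.72875 − 1.33375 = 0.39500em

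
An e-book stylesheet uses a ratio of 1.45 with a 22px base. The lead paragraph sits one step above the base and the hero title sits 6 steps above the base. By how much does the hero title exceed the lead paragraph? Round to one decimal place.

Step 1: 22.0 × 1.45 = 31.900px
Step 6: 22.0 × 1.45⁶ = 204.471px
Difference: 204.471 − 31.900 = 172.571px

172.6px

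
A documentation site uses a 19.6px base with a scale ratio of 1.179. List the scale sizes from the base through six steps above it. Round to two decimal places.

Step 0: 19.6px
Step 1: 19.6 × 1.179 = 23.11
Step 2: 19.6 × 1.179² = 27.24
Step 3: 19.6 × 1.179³ = 32.12
Step 4: 19.6 × 1.179⁴ = 37.87
Step 5: 19.6 × 1.179⁵ = 44.65
Step 6: 19.6 × 1.179⁶ = 52.64

19.60px, 23.11px, 27.24px, 32.12px, 37.87px, 44.65px, 52.64px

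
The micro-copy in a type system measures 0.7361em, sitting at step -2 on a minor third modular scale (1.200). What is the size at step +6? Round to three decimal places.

3.165em

The gap is 6 − (-2) = 8 steps, so the factor is 1.200^8.
0.7361 × 1.200⁸ = 0.7361 × 4.29982 ≈ 3.165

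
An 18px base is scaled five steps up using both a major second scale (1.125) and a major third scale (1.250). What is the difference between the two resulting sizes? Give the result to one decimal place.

Major second: 18.0 × 1.125⁵ = 32.437px
Major third: 18.0 × 1.250⁵ = 54.932px
Difference: 54.932 − 32.437 = 22.495px

22.5px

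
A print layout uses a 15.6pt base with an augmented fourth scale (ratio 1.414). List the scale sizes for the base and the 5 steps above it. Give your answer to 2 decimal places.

15.60pt, 22.06pt, 31.19pt, 44.10pt, 62.36pt, 88.18pt

Step 0: 15.6pt
Step 1: 15.6 × 1.414 = 22.06
Step 2: 15.6 × 1.414² = 31.19
Step 3: 15.6 × 1.414³ = 44.10
Step 4: 15.6 × 1.414⁴ = 62.36
Step 5: 15.6 × 1.414⁵ = 88.18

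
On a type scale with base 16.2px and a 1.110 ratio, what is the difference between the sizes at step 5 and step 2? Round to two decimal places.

Step 2: 16.2 × 1.110² = 19.9600px
Step 5: 16.2 × 1.110⁵ = 27.2979px
Difference: 27.2979 − 19.9600 = 7.3379px

7.34px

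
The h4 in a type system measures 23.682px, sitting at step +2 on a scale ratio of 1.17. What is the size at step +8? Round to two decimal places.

Moving from step +2 to step +8 is 6 steps up, so multiply by r⁶.
23.682 × 1.17⁶ = 23.682 × 2.56516 ≈ 60.748

60.75px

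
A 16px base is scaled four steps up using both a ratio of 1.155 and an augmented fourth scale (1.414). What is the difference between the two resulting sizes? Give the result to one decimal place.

35.5px

At 1.155: 16.0 × 1.155⁴ = 28.474px
Augmented fourth: 16.0 × 1.414⁴ = 63.961px
Difference: 63.961 − 28.474 = 35.487px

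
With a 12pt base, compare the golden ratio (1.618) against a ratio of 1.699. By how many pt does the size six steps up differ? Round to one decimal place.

73.3pt

Golden ratio: 12.0 × 1.618⁶ = 215.304pt
At 1.699: 12.0 × 1.699⁶ = 288.630pt
Difference: 288.630 − 215.304 = 73.326pt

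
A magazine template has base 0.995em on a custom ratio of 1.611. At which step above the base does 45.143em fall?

8

1.611ⁿ = 45.143 / 0.995 = 45.3698
n = ln(45.3698) / ln(1.611) = 3.8148 / 0.4769 ≈ 8.00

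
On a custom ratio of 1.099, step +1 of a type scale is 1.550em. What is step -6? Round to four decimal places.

0.8005em

Moving from step +1 to step -6 is 7 steps down, so divide by r⁷.
1.550 ÷ 1.099⁷ = 1.550 ÷ 1.93635 ≈ 0.8005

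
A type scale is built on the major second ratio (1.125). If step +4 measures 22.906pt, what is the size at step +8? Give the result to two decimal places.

Moving from step +4 to step +8 is 4 steps up, so multiply by r⁴.
22.906 × 1.125⁴ = 22.906 × 1.60181 ≈ 36.691

36.69pt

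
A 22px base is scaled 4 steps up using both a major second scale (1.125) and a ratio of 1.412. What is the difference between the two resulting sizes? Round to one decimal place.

Major second: 22.0 × 1.125⁴ = 35.240px
At 1.412: 22.0 × 1.412⁴ = 87.450px
Difference: 87.450 − 35.240 = 52.210px

52.2px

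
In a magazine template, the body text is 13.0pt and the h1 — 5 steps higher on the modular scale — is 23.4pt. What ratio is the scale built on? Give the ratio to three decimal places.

The ratio satisfies 13.0 × r⁵ = 23.4, so r = (23.4 / 13.0)^(1/5).
r = 1.8000^(1/5) ≈ 1.1247

1.125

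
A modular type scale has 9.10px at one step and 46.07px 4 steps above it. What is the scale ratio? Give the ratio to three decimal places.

1.500

r⁴ = 46.07 / 9.10, so r = (46.07/9.10)^(1/4).
r = 5.0626^(1/4) ≈ 1.5000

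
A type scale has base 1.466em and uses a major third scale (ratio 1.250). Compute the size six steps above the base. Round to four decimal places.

5.5923em

1.466 × 1.250⁶ = 1.466 × 3.81470 ≈ 5.5923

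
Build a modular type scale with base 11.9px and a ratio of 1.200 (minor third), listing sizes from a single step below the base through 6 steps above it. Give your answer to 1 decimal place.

Step -1: 11.9 ÷ 1.200 = 9.9
Step 0: 11.9px
Step 1: 11.9 × 1.200 = 14.3
Step 2: 11.9 × 1.200² = 17.1
Step 3: 11.9 × 1.200³ = 20.6
Step 4: 11.9 × 1.200⁴ = 24.7
Step 5: 11.9 × 1.200⁵ = 29.6
Step 6: 11.9 × 1.200⁶ = 35.5

9.9px, 11.9px, 14.3px, 17.1px, 20.6px, 24.7px, 29.6px, 35.5px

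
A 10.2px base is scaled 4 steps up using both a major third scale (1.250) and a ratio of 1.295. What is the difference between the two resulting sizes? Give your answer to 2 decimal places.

3.78px

Major third: 10.2 × 1.250⁴ = 24.9023px
At 1.295: 10.2 × 1.295⁴ = 28.6866px
Difference: 28.6866 − 24.9023 = 3.7843px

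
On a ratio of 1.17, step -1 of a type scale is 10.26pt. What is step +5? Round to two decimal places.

Moving from step -1 to step +5 is 6 steps up, so multiply by r⁶.
10.26 × 1.17⁶ = 10.26 × 2.56516 ≈ 26.319

26.32pt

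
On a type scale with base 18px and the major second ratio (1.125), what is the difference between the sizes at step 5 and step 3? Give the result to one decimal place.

6.8px

Step 3: 18.0 × 1.125³ = 25.629px
Step 5: 18.0 × 1.125⁵ = 32.437px
Difference: 32.437 − 25.629 = 6.808px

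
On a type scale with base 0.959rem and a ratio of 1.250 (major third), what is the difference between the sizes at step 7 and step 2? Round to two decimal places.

3.07rem

Step 2: 0.959 × 1.250² = 1.4984rem
Step 7: 0.959 × 1.250⁷ = 4.5729rem
Difference: 4.5729 − 1.4984 = 3.0745rem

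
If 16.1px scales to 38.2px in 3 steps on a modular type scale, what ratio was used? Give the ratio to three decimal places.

1.334

r³ = 38.2 / 16.1, so r = (38.2/16.1)^(1/3).
r = 2.3727^(1/3) ≈ 1.3338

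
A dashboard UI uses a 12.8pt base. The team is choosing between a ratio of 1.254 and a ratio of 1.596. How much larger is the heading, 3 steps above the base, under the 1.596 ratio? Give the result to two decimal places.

At 1.254: 12.8 × 1.254³ = 25.2408pt
At 1.596: 12.8 × 1.596³ = 52.0366pt
Difference: 52.0366 − 25.2408 = 26.7958pt

26.80pt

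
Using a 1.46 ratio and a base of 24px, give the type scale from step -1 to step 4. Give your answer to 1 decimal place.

16.4px, 24.0px, 35.0px, 51.2px, 74.7px, 109.0px

Step -1: 24.0 ÷ 1.46 = 16.4
Step 0: 24px
Step 1: 24.0 × 1.46 = 35.0
Step 2: 24.0 × 1.46² = 51.2
Step 3: 24.0 × 1.46³ = 74.7
Step 4: 24.0 × 1.46⁴ = 109.0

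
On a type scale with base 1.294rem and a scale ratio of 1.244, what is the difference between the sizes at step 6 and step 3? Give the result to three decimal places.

Step 3: 1.294 × 1.244³ = 2.49112rem
Step 6: 1.294 × 1.244⁶ = 4.79575rem
Difference: 4.79575 − 2.49112 = 2.30463rem

2.305rem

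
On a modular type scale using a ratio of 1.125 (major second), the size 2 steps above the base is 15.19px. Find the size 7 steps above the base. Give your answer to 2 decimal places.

27.37px

15.19 × 1.125⁵ = 15.19 × 1.80203 ≈ 27.373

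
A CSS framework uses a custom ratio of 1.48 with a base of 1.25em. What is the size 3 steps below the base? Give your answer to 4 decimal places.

Each step on a modular scale multiplies by the ratio, so the size n steps from the base is base × ratioⁿ.
1.25 ÷ 1.48³ = 1.25 ÷ 3.24179 ≈ 0.3856

0.3856em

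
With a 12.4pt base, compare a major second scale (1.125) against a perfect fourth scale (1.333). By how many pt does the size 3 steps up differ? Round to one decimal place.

Major second: 12.4 × 1.125³ = 17.655pt
Perfect fourth: 12.4 × 1.333³ = 29.371pt
Difference: 29.371 − 17.655 = 11.716pt

11.7pt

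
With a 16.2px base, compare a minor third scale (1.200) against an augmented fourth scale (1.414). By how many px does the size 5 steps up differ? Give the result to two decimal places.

51.26px

Minor third: 16.2 × 1.200⁵ = 40.3108px
Augmented fourth: 16.2 × 1.414⁵ = 91.5719px
Difference: 91.5719 − 40.3108 = 51.2611px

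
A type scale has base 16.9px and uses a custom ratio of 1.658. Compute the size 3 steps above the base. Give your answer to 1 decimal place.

A modular type scale is a geometric sequence: sizeₙ = base × rⁿ.
16.9 × 1.658³ = 16.9 × 4.55778 ≈ 77.03

77.0px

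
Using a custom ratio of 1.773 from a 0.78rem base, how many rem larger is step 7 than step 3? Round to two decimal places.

38.61rem

Step 3: 0.78 × 1.773³ = 4.3473rem
Step 7: 0.78 × 1.773⁷ = 42.9592rem
Difference: 42.9592 − 4.3473 = 38.6119rem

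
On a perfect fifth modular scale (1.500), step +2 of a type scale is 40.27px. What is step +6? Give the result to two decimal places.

Moving from step +2 to step +6 is 4 steps up, so multiply by r⁴.
40.27 × 1.500⁴ = 40.27 × 5.06250 ≈ 203.867

203.87px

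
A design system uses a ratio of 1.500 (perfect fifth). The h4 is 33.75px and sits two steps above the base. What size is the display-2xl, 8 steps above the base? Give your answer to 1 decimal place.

384.4px

33.75 × 1.500⁶ = 33.75 × 11.39062 ≈ 384.434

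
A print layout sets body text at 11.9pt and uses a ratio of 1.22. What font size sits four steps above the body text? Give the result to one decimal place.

26.4pt

Every step multiplies by the scale ratio.
11.9 × 1.22⁴ = 11.9 × 2.21533 ≈ 26.36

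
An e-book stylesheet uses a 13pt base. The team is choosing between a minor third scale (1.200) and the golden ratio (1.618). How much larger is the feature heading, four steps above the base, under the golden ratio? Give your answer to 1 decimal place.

62.1pt

Minor third: 13.0 × 1.200⁴ = 26.957pt
Golden ratio: 13.0 × 1.618⁴ = 89.096pt
Difference: 89.096 − 26.957 = 62.139pt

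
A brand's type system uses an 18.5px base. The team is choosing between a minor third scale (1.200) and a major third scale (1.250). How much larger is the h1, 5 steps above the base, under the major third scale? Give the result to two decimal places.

10.42px

Minor third: 18.5 × 1.200⁵ = 46.0339px
Major third: 18.5 × 1.250⁵ = 56.4575px
Difference: 56.4575 − 46.0339 = 10.4236px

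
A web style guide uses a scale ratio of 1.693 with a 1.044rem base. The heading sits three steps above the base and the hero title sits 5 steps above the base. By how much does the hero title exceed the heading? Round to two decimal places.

9.45rem

Step 3: 1.044 × 1.693³ = 5.0661rem
Step 5: 1.044 × 1.693⁵ = 14.5206rem
Difference: 14.5206 − 5.0661 = 9.4545rem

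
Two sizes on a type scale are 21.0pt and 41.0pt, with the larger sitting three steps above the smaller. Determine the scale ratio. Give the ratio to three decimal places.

1.250

r³ = 41.0 / 21.0, so r = (41.0/21.0)^(1/3).
r = 1.9524^(1/3) ≈ 1.2498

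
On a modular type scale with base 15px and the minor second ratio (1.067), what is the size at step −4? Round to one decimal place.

Every step multiplies by the scale ratio.
15.0 ÷ 1.067⁴ = 15.0 ÷ 1.29616 ≈ 11.57

11.6px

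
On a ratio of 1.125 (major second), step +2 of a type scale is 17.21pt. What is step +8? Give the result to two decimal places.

34.89pt

17.21 × 1.125⁶ = 17.21 × 2.02729 ≈ 34.890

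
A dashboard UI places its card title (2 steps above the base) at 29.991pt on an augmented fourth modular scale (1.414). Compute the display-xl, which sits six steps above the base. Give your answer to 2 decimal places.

The gap is 6 − (2) = 4 steps, so the factor is 1.414^4.
29.991 × 1.414⁴ = 29.991 × 3.99758 ≈ 119.892

119.89pt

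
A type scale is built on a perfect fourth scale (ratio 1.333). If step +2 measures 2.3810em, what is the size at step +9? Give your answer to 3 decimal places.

2.3810 × 1.333⁷ = 2.3810 × 7.47844 ≈ 17.806

17.806em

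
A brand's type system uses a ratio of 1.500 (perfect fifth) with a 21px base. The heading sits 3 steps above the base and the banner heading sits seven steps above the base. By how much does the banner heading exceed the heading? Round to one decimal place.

287.9px

Step 3: 21.0 × 1.500³ = 70.875px
Step 7: 21.0 × 1.500⁷ = 358.805px
Difference: 358.805 − 70.875 = 287.930px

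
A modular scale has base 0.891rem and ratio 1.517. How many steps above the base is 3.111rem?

1.517ⁿ = 3.111 / 0.891 = 3.4916
n = ln(3.4916) / ln(1.517) = 1.2504 / 0.4167 ≈ 3.00

3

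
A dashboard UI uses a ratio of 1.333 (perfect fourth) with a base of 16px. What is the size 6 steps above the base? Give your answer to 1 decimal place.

89.8px

A modular type scale is a geometric sequence: sizeₙ = base × rⁿ.
16.0 × 1.333⁶ = 16.0 × 5.61023 ≈ 89.76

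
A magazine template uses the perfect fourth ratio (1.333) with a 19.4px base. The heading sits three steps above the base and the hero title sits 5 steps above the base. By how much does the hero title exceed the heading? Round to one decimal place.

35.7px

Step 3: 19.4 × 1.333³ = 45.951px
Step 5: 19.4 × 1.333⁵ = 81.649px
Difference: 81.649 − 45.951 = 35.698px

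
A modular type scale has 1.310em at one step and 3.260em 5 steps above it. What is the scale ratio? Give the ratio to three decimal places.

The ratio satisfies 1.310 × r⁵ = 3.260, so r = (3.260 / 1.310)^(1/5).
r = 2.4885^(1/5) ≈ 1.2000

1.200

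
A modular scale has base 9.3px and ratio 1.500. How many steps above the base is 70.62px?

5

1.500ⁿ = 70.62 / 9.3 = 7.5935
n = ln(7.5935) / ln(1.500) = 2.0273 / 0.4055 ≈ 5.00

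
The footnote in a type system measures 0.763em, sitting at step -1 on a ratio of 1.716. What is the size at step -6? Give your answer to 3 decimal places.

The gap is -6 − (-1) = -5 steps, so the factor is 1.716^-5.
0.763 ÷ 1.716⁵ = 0.763 ÷ 14.87943 ≈ 0.051

0.051em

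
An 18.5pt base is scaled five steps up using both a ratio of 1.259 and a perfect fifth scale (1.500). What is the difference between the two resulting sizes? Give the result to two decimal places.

81.96pt

At 1.259: 18.5 × 1.259⁵ = 58.5195pt
Perfect fifth: 18.5 × 1.500⁵ = 140.4844pt
Difference: 140.4844 − 58.5195 = 81.9649pt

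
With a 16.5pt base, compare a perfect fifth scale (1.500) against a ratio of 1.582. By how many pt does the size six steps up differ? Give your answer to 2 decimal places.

70.71pt

Perfect fifth: 16.5 × 1.500⁶ = 187.9453pt
At 1.582: 16.5 × 1.582⁶ = 258.6562pt
Difference: 258.6562 − 187.9453 = 70.7109pt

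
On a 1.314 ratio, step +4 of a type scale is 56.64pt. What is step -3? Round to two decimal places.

Moving from step +4 to step -3 is 7 steps down, so divide by r⁷.
56.64 ÷ 1.314⁷ = 56.64 ÷ 6.76344 ≈ 8.374

8.37pt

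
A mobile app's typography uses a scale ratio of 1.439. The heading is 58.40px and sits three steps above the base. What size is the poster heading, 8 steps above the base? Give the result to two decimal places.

360.34px

The gap is 8 − (3) = 5 steps, so the factor is 1.439^5.
58.40 × 1.439⁵ = 58.40 × 6.17027 ≈ 360.344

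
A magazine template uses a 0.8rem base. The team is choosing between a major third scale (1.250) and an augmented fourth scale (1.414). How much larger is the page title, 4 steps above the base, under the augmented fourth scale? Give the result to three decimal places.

Major third: 0.8 × 1.250⁴ = 1.95312rem
Augmented fourth: 0.8 × 1.414⁴ = 3.19807rem
Difference: 3.19807 − 1.95312 = 1.24495rem

1.245rem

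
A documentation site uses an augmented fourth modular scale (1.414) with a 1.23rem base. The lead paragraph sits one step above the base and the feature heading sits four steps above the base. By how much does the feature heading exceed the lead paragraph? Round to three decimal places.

3.178rem

Step 1: 1.23 × 1.414 = 1.73922rem
Step 4: 1.23 × 1.414⁴ = 4.91703rem
Difference: 4.91703 − 1.73922 = 3.17781rem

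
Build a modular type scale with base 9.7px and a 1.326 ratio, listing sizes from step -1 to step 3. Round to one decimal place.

Step -1: 9.7 ÷ 1.326 = 7.3
Step 0: 9.7px
Step 1: 9.7 × 1.326 = 12.9
Step 2: 9.7 × 1.326² = 17.1
Step 3: 9.7 × 1.326³ = 22.6

7.3px, 9.7px, 12.9px, 17.1px, 22.6px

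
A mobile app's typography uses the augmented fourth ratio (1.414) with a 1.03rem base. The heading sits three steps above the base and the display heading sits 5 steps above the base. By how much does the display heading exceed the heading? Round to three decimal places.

2.910rem

Step 3: 1.03 × 1.414³ = 2.91196rem
Step 5: 1.03 × 1.414⁵ = 5.82216rem
Difference: 5.82216 − 2.91196 = 2.91020rem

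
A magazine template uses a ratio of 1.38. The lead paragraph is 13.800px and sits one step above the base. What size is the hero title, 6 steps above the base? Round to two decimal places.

Moving from step +1 to step +6 is 5 steps up, so multiply by r⁵.
13.800 × 1.38⁵ = 13.800 × 5.00490 ≈ 69.068

69.07px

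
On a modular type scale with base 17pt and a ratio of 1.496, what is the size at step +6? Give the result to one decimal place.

Every step multiplies by the scale ratio.
17.0 × 1.496⁶ = 17.0 × 11.20959 ≈ 190.56

190.6pt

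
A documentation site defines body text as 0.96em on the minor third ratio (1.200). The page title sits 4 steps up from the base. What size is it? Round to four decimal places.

0.96 × 1.200⁴ = 0.96 × 2.07360 ≈ 1.9907

1.9907em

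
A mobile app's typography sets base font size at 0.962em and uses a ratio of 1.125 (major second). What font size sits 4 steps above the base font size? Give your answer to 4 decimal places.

1.5409em

Every step multiplies by the scale ratio.
0.962 × 1.125⁴ = 0.962 × 1.60181 ≈ 1.5409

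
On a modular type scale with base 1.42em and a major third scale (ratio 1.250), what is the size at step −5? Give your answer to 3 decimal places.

Every step multiplies by the scale ratio.
1.42 ÷ 1.250⁵ = 1.42 ÷ 3.05176 ≈ 0.465

0.465em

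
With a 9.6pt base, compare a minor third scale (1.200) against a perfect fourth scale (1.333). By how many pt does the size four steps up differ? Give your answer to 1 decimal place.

Minor third: 9.6 × 1.200⁴ = 19.907pt
Perfect fourth: 9.6 × 1.333⁴ = 30.310pt
Difference: 30.310 − 19.907 = 10.403pt

10.4pt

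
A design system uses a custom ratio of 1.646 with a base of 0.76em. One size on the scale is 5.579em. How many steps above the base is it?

1.646ⁿ = 5.579 / 0.76 = 7.3408
n = ln(7.3408) / ln(1.646) = 1.9934 / 0.4983 ≈ 4.00

4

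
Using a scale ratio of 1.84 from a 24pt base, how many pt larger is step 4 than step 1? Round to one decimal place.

230.9pt

Step 1: 24.0 × 1.84 = 44.160pt
Step 4: 24.0 × 1.84⁴ = 275.095pt
Difference: 275.095 − 44.160 = 230.935pt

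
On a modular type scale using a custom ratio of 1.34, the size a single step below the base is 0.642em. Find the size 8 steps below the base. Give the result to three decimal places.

0.642 ÷ 1.34⁷ = 0.642 ÷ 7.75771 ≈ 0.083

0.083em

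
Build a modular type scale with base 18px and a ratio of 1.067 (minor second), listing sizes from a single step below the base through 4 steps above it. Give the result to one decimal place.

Step -1: 18.0 ÷ 1.067 = 16.9
Step 0: 18px
Step 1: 18.0 × 1.067 = 19.2
Step 2: 18.0 × 1.067² = 20.5
Step 3: 18.0 × 1.067³ = 21.9
Step 4: 18.0 × 1.067⁴ = 23.3

16.9px, 18.0px, 19.2px, 20.5px, 21.9px, 23.3px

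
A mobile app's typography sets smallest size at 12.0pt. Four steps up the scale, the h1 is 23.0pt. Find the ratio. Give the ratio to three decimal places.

1.177

The ratio satisfies 12.0 × r⁴ = 23.0, so r = (23.0 / 12.0)^(1/4).
r = 1.9167^(1/4) ≈ 1.1766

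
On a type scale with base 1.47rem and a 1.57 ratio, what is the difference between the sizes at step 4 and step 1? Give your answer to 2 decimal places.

6.62rem

Step 1: 1.47 × 1.57 = 2.3079rem
Step 4: 1.47 × 1.57⁴ = 8.9313rem
Difference: 8.9313 − 2.3079 = 6.6234rem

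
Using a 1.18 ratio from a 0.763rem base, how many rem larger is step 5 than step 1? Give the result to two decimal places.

Step 1: 0.763 × 1.18 = 0.9003rem
Step 5: 0.763 × 1.18⁵ = 1.7456rem
Difference: 1.7456 − 0.9003 = 0.8453rem

0.85rem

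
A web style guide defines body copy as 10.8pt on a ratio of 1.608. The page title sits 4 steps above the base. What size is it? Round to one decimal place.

A modular type scale is a geometric sequence: sizeₙ = base × rⁿ.
10.8 × 1.608⁴ = 10.8 × 6.68566 ≈ 72.21

72.2pt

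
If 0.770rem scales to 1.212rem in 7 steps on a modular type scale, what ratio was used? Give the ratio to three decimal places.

The ratio satisfies 0.770 × r⁷ = 1.212, so r = (1.212 / 0.770)^(1/7).
r = 1.5740^(1/7) ≈ 1.0670

1.067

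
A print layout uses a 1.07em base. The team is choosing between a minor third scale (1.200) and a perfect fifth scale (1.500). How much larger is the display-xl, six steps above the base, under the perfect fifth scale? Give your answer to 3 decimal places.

Minor third: 1.07 × 1.200⁶ = 3.19500em
Perfect fifth: 1.07 × 1.500⁶ = 12.18797em
Difference: 12.18797 − 3.19500 = 8.99297em

8.993em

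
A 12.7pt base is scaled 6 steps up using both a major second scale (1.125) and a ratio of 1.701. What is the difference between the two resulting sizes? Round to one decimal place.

Major second: 12.7 × 1.125⁶ = 25.747pt
At 1.701: 12.7 × 1.701⁶ = 307.631pt
Difference: 307.631 − 25.747 = 281.884pt

281.9pt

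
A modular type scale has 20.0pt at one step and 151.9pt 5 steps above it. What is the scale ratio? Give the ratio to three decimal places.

1.500

r⁵ = 151.9 / 20.0, so r = (151.9/20.0)^(1/5).
r = 7.5950^(1/5) ≈ 1.5000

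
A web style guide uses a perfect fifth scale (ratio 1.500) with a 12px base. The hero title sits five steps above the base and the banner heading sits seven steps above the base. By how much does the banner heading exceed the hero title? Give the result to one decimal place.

Step 5: 12.0 × 1.500⁵ = 91.125px
Step 7: 12.0 × 1.500⁷ = 205.031px
Difference: 205.031 − 91.125 = 113.906px

113.9px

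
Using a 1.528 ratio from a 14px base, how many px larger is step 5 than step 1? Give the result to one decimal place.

Step 1: 14.0 × 1.528 = 21.392px
Step 5: 14.0 × 1.528⁵ = 116.612px
Difference: 116.612 − 21.392 = 95.220px

95.2px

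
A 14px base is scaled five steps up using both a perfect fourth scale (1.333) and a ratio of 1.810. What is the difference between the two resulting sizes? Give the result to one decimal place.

Perfect fourth: 14.0 × 1.333⁵ = 58.922px
At 1.810: 14.0 × 1.810⁵ = 271.970px
Difference: 271.970 − 58.922 = 213.048px

213.0px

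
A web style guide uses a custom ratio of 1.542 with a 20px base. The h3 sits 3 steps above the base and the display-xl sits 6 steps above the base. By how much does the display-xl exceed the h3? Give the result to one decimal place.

195.5px

Step 3: 20.0 × 1.542³ = 73.330px
Step 6: 20.0 × 1.542⁶ = 268.866px
Difference: 268.866 − 73.330 = 195.536px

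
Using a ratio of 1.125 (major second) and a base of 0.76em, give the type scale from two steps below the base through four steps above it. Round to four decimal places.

0.6005em, 0.6756em, 0.7600em, 0.8550em, 0.9619em, 1.0821em, 1.2174em

Step -2: 0.76 ÷ 1.125² = 0.6005
Step -1: 0.76 ÷ 1.125 = 0.6756
Step 0: 0.76em
Step 1: 0.76 × 1.125 = 0.8550
Step 2: 0.76 × 1.125² = 0.9619
Step 3: 0.76 × 1.125³ = 1.0821
Step 4: 0.76 × 1.125⁴ = 1.2174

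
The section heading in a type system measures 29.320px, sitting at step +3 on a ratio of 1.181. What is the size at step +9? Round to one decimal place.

79.6px

29.320 × 1.181⁶ = 29.320 × 2.71331 ≈ 79.554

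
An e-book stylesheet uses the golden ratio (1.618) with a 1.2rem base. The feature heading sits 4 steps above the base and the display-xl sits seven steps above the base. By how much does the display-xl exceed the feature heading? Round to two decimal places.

Step 4: 1.2 × 1.618⁴ = 8.2242rem
Step 7: 1.2 × 1.618⁷ = 34.8362rem
Difference: 34.8362 − 8.2242 = 26.6120rem

26.61rem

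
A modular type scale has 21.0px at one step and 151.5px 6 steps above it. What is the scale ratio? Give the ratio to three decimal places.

The ratio satisfies 21.0 × r⁶ = 151.5, so r = (151.5 / 21.0)^(1/6).
r = 7.2143^(1/6) ≈ 1.3901

1.390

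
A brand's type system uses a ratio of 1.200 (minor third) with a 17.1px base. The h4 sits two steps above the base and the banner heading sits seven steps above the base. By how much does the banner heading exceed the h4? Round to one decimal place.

Step 2: 17.1 × 1.200² = 24.624px
Step 7: 17.1 × 1.200⁷ = 61.272px
Difference: 61.272 − 24.624 = 36.648px

36.6px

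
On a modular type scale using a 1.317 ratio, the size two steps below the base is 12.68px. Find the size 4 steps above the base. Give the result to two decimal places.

12.68 × 1.317⁶ = 12.68 × 5.21813 ≈ 66.166

66.17px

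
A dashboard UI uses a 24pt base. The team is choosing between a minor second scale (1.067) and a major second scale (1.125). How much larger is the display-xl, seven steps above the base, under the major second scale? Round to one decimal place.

16.9pt

Minor second: 24.0 × 1.067⁷ = 37.789pt
Major second: 24.0 × 1.125⁷ = 54.737pt
Difference: 54.737 − 37.789 = 16.948pt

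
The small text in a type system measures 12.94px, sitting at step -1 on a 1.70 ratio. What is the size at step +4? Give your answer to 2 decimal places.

The gap is 4 − (-1) = 5 steps, so the factor is 1.70^5.
12.94 × 1.70⁵ = 12.94 × 14.19857 ≈ 183.729

183.73px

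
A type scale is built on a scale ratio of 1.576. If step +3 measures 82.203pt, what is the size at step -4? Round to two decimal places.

82.203 ÷ 1.576⁷ = 82.203 ÷ 24.14869 ≈ 3.404

3.40pt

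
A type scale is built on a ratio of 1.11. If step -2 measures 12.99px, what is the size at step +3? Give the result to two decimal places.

12.99 × 1.11⁵ = 12.99 × 1.68506 ≈ 21.889

21.89px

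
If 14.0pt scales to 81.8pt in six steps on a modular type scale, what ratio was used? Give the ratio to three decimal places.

r⁶ = 81.8 / 14.0, so r = (81.8/14.0)^(1/6).
r = 5.8429^(1/6) ≈ 1.3421

1.342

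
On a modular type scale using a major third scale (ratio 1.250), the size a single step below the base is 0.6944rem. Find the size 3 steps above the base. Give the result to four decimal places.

0.6944 × 1.250⁴ = 0.6944 × 2.44141 ≈ 1.6953

1.6953rem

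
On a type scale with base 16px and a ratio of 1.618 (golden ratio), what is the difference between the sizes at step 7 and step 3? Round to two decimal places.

Step 3: 16.0 × 1.618³ = 67.7728px
Step 7: 16.0 × 1.618⁷ = 464.4828px
Difference: 464.4828 − 67.7728 = 396.7100px

396.71px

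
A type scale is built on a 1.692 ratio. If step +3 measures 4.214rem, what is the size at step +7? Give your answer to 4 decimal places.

34.5379rem

The gap is 7 − (3) = 4 steps, so the factor is 1.692^4.
4.214 × 1.692⁴ = 4.214 × 8.19599 ≈ 34.5379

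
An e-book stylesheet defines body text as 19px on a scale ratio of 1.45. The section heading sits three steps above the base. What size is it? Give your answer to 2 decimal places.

57.92px

Every step multiplies by the scale ratio.
19.0 × 1.45³ = 19.0 × 3.04862 ≈ 57.92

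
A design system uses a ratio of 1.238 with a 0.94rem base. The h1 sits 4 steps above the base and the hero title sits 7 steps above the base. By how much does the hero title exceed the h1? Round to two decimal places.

1.98rem

Step 4: 0.94 × 1.238⁴ = 2.2081rem
Step 7: 0.94 × 1.238⁷ = 4.1896rem
Difference: 4.1896 − 2.2081 = 1.9815rem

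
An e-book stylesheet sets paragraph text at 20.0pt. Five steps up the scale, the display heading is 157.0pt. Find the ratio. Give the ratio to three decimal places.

1.510

The ratio satisfies 20.0 × r⁵ = 157.0, so r = (157.0 / 20.0)^(1/5).
r = 7.8500^(1/5) ≈ 1.5100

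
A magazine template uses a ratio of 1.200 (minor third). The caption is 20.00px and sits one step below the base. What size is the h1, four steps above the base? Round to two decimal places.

49.77px

20.00 × 1.200⁵ = 20.00 × 2.48832 ≈ 49.766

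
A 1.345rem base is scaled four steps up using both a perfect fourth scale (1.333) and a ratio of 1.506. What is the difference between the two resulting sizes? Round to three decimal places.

2.672rem

Perfect fourth: 1.345 × 1.333⁴ = 4.24661rem
At 1.506: 1.345 × 1.506⁴ = 6.91866rem
Difference: 6.91866 − 4.24661 = 2.67205rem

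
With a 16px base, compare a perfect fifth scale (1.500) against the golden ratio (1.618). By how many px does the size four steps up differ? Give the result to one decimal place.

Perfect fifth: 16.0 × 1.500⁴ = 81.000px
Golden ratio: 16.0 × 1.618⁴ = 109.656px
Difference: 109.656 − 81.000 = 28.656px

28.7px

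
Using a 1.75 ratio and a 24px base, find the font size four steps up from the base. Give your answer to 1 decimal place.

24.0 × 1.75⁴ = 24.0 × 9.37891 ≈ 225.09

225.1px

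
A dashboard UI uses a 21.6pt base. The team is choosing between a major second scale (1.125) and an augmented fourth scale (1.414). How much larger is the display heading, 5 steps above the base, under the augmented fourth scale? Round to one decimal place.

83.2pt

Major second: 21.6 × 1.125⁵ = 38.924pt
Augmented fourth: 21.6 × 1.414⁵ = 122.096pt
Difference: 122.096 − 38.924 = 83.172pt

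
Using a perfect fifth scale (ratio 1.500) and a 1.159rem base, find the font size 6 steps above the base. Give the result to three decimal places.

13.202rem

1.159 × 1.500⁶ = 1.159 × 11.39062 ≈ 13.202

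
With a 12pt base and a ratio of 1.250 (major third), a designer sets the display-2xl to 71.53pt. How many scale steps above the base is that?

1.250ⁿ = 71.53 / 12 = 5.9608
n = ln(5.9608) / ln(1.250) = 1.7852 / 0.2231 ≈ 8.00

8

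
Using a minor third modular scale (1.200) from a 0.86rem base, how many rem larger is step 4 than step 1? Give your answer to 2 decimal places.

0.75rem

Step 1: 0.86 × 1.200 = 1.0320rem
Step 4: 0.86 × 1.200⁴ = 1.7833rem
Difference: 1.7833 − 1.0320 = 0.7513rem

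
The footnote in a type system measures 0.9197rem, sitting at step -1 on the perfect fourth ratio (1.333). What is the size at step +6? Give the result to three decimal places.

6.878rem

0.9197 × 1.333⁷ = 0.9197 × 7.47844 ≈ 6.878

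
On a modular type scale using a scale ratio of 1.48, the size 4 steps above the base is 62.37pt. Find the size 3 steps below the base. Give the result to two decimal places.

The gap is -3 − (4) = -7 steps, so the factor is 1.48^-7.
62.37 ÷ 1.48⁷ = 62.37 ÷ 15.55364 ≈ 4.010

4.01pt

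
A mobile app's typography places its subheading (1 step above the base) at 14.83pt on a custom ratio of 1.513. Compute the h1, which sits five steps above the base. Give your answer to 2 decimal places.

77.71pt

14.83 × 1.513⁴ = 14.83 × 5.24029 ≈ 77.714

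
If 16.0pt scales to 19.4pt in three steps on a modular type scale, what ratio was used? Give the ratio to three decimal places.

The ratio satisfies 16.0 × r³ = 19.4, so r = (19.4 / 16.0)^(1/3).
r = 1.2125^(1/3) ≈ 1.0663

1.066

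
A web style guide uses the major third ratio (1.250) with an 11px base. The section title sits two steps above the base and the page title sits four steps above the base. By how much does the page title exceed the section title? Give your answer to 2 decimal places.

9.67px

Step 2: 11.0 × 1.250² = 17.1875px
Step 4: 11.0 × 1.250⁴ = 26.8555px
Difference: 26.8555 − 17.1875 = 9.6680px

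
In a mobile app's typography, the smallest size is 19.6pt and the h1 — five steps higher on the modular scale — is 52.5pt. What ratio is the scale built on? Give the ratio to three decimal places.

1.218

The ratio satisfies 19.6 × r⁵ = 52.5, so r = (52.5 / 19.6)^(1/5).
r = 2.6786^(1/5) ≈ 1.2178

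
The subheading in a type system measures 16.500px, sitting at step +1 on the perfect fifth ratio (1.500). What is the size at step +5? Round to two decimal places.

16.500 × 1.500⁴ = 16.500 × 5.06250 ≈ 83.531

83.53px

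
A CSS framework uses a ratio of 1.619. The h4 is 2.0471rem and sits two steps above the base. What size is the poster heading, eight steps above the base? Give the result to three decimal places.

36.866rem

2.0471 × 1.619⁶ = 2.0471 × 18.00865 ≈ 36.866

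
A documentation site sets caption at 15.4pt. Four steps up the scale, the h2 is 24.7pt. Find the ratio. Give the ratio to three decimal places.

1.125

r⁴ = 24.7 / 15.4, so r = (24.7/15.4)^(1/4).
r = 1.6039^(1/4) ≈ 1.1254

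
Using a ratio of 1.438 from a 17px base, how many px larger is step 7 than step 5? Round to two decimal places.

Step 5: 17.0 × 1.438⁵ = 104.5306px
Step 7: 17.0 × 1.438⁷ = 216.1529px
Difference: 216.1529 − 104.5306 = 111.6223px

111.62px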